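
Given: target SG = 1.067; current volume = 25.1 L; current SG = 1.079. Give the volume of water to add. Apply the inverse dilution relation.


V_water = V·((SG_curr − 1)/(SG_target − 1) − 1)
V_water = 25.1·((1.079 − 1)/(1.067 − 1) − 1)

4.4955 L


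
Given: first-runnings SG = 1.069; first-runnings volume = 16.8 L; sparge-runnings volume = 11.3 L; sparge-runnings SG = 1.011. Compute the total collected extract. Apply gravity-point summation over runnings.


total = Σ (SG_i − 1)·1000·V_i
first = (1.069 − 1)·1000·16.8 = 1159.2000
sparge = (1.011 − 1)·1000·11.3 = 124.3000
total = 1159.2000 + 124.3000

1283.5000 gravity·L


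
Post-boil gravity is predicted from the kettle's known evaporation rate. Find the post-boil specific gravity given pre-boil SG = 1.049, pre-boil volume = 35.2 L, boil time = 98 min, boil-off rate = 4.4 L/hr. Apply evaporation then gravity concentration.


V_post = V_pre − rate·(t/60);  SG_post = 1 + (SG_pre−1)·V_pre/V_post
V_post = 35.2 − 4.4·(98/60) = 28.0133
SG_post = 1 + (1.049 − 1)·35.2/28.0133

1.0616


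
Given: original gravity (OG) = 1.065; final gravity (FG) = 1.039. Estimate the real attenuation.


AA = (OG−FG)/(OG−1)·100;  RA = AA·0.8192
AA = (1.065 − 1.039)/(1.065 − 1)·100 = 40.0000
RA = 40.0000·0.8192

32.7680 %


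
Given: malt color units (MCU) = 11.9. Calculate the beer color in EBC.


SRM = 1.4922·MCU^0.6859;  EBC = SRM·1.97
SRM = 1.4922·11.9^0.6859 = 8.1573
EBC = 8.1573·1.97

16.0698 EBC


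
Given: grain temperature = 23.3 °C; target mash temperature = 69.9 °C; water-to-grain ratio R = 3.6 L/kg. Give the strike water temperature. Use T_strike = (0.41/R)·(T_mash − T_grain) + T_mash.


T_strike = (0.41/3.6)·(69.9 − 23.3) + 69.9

75.2072 °C


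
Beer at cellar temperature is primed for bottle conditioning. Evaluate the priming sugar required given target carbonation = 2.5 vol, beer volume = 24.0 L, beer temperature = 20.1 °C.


residual = 14.695·(0.01821 + 0.09011·e^(−0.04·T));  sugar = (target − residual)·4.0·V
residual = 14.695·(0.01821 + 0.09011·e^(−0.04·20.1)) = 0.8602
sugar = (2.5 − 0.8602)·4.0·24.0

157.4201 g


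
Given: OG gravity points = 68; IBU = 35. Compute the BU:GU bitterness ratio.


BU:GU = IBU / OG_points
BU:GU = 35 / 68

0.5147


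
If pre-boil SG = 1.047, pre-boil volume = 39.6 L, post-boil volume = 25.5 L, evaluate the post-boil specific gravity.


SG_post = 1 + (SG_pre − 1)·V_pre/V_post
pts_pre = (1.047 − 1)·1000 = 47.0000
pts_post = 47.0000·39.6/25.5 = 72.9882
SG_post = 1 + 72.9882/1000

1.0730


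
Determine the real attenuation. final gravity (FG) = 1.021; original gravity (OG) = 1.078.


AA = (OG−FG)/(OG−1)·100;  RA = AA·0.8192
AA = (1.078 − 1.021)/(1.078 − 1)·100 = 73.0769
RA = 73.0769·0.8192

59.8646 %


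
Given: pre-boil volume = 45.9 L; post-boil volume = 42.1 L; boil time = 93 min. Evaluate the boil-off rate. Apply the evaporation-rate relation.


rate = (V_pre − V_post) / (t_min/60)
rate = (45.9 − 42.1) / (93/60)

2.4516 L/hr


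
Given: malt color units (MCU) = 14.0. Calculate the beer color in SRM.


SRM = 1.4922 · MCU^0.6859
SRM = 1.4922 · 14.0^0.6859

9.1192 SRM


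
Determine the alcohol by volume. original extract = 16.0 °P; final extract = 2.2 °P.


SG = 259/(259 − P);  ABV = (OG − FG)·131.25
OG = 259/(259 − 16.0) = 1.0658
FG = 259/(259 − 2.2) = 1.0086
ABV = (1.0658 − 1.0086)·131.25

7.5176 % ABV


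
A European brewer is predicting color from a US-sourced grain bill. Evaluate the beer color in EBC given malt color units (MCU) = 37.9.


SRM = 1.4922·MCU^0.6859;  EBC = SRM·1.97
SRM = 1.4922·37.9^0.6859 = 18.0558
EBC = 18.0558·1.97

35.5698 EBC


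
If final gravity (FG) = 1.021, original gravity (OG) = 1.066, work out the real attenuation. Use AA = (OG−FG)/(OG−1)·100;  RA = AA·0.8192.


AA = (1.066 − 1.021)/(1.066 − 1)·100 = 68.1818
RA = 68.1818·0.8192

55.8545 %


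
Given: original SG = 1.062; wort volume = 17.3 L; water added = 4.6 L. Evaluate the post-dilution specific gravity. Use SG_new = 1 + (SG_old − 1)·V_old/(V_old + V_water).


pts = (1.062 − 1)·1000·17.3/(17.3 + 4.6) = 48.9772
SG_new = 1 + 48.9772/1000

1.0490


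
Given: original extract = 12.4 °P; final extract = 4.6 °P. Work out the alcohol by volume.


SG = 259/(259 − P);  ABV = (OG − FG)·131.25
OG = 259/(259 − 12.4) = 1.0503
FG = 259/(259 − 4.6) = 1.0181
ABV = (1.0503 − 1.0181)·131.25

4.2265 % ABV


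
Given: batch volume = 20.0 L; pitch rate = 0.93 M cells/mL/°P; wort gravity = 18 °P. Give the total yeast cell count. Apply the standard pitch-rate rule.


cells (billions) = rate · V_L · °P
cells = 0.93 · 20.0 · 18

334.8000 billion cells


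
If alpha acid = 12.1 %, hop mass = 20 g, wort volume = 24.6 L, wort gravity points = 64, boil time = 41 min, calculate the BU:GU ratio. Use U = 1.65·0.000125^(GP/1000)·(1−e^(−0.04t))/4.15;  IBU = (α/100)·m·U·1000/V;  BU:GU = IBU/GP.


U = 1.65·0.000125^(64/1000)·(1−e^(−0.04·41))/4.15 = 0.1803
IBU = (12.1/100)·20·0.1803·1000/24.6 = 17.7363
BU:GU = 17.7363/64

0.2771


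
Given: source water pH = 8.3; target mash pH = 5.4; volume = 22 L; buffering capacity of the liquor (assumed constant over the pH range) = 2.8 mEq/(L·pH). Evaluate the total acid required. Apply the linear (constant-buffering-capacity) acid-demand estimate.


acid = buffering capacity · (pH_source − pH_target) · V
acid = 2.8 · (8.3 − 5.4) · 22

178.6400 mEq


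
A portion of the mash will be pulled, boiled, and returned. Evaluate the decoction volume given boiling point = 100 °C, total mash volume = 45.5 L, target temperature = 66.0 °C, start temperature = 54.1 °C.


V_dec = V_total·(T_target − T_start)/(T_boil − T_start)
V_dec = 45.5·(66.0 − 54.1)/(100 − 54.1)

11.7963 L


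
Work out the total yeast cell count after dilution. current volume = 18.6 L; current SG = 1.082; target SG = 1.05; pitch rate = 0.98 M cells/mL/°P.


V_w = V·((SG_c−1)/(SG_t−1)−1);  °P = 259 − 259/SG_t;  cells = rate·(V+V_w)·°P
V_w = 18.6·((1.082−1)/(1.05−1)−1) = 11.9040
V_final = 18.6 + 11.9040 = 30.5040
°P = 259 − 259/1.05 = 12.3333
cells = 0.98·30.5040·12.3333

368.6917 billion cells


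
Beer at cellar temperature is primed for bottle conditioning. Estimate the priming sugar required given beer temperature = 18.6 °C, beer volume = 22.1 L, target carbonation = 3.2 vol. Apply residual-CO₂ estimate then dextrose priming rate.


residual = 14.695·(0.01821 + 0.09011·e^(−0.04·T));  sugar = (target − residual)·4.0·V
residual = 14.695·(0.01821 + 0.09011·e^(−0.04·18.6)) = 0.8969
sugar = (3.2 − 0.8969)·4.0·22.1

203.5983 g


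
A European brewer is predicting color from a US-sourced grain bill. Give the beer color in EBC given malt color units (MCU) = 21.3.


SRM = 1.4922·MCU^0.6859;  EBC = SRM·1.97
SRM = 1.4922·21.3^0.6859 = 12.1608
EBC = 12.1608·1.97

23.9568 EBC


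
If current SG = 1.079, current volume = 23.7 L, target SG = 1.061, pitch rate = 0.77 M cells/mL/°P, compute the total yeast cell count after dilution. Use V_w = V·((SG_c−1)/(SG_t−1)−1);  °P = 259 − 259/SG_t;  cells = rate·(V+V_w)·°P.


V_w = 23.7·((1.079−1)/(1.061−1)−1) = 6.9934
V_final = 23.7 + 6.9934 = 30.6934
°P = 259 − 259/1.061 = 14.8907
cells = 0.77·30.6934·14.8907

351.9253 billion cells


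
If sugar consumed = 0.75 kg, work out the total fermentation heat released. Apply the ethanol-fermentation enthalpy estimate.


Q = m_sugar · 590 kJ/kg
Q = 0.75 · 590

442.5000 kJ


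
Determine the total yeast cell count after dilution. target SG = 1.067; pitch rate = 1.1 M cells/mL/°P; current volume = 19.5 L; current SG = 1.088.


V_w = V·((SG_c−1)/(SG_t−1)−1);  °P = 259 − 259/SG_t;  cells = rate·(V+V_w)·°P
V_w = 19.5·((1.088−1)/(1.067−1)−1) = 6.1119
V_final = 19.5 + 6.1119 = 25.6119
°P = 259 − 259/1.067 = 16.2634
cells = 1.1·25.6119·16.2634

458.1897 billion cells


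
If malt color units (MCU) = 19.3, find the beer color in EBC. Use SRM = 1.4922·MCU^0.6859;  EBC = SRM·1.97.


SRM = 1.4922·19.3^0.6859 = 11.3656
EBC = 11.3656·1.97

22.3902 EBC


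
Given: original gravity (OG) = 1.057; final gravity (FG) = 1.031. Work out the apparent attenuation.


AA = (OG − FG)/(OG − 1) · 100
AA = (1.057 − 1.031)/(1.057 − 1) · 100

45.6140 %


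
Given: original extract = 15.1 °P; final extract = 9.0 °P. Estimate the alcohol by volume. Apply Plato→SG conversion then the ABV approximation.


SG = 259/(259 − P);  ABV = (OG − FG)·131.25
OG = 259/(259 − 15.1) = 1.0619
FG = 259/(259 − 9.0) = 1.0360
ABV = (1.0619 − 1.0360)·131.25

3.4008 % ABV


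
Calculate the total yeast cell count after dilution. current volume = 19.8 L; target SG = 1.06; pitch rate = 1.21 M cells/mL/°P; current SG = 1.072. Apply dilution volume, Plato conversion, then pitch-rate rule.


V_w = V·((SG_c−1)/(SG_t−1)−1);  °P = 259 − 259/SG_t;  cells = rate·(V+V_w)·°P
V_w = 19.8·((1.072−1)/(1.06−1)−1) = 3.9600
V_final = 19.8 + 3.9600 = 23.7600
°P = 259 − 259/1.06 = 14.6604
cells = 1.21·23.7600·14.6604

421.4800 billion cells


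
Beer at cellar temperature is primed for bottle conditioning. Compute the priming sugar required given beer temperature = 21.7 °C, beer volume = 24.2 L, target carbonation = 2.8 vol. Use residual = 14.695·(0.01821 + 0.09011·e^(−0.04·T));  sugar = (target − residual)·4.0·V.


residual = 14.695·(0.01821 + 0.09011·e^(−0.04·21.7)) = 0.8235
sugar = (2.8 − 0.8235)·4.0·24.2

191.3283 g


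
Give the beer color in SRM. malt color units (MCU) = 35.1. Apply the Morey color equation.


SRM = 1.4922 · MCU^0.6859
SRM = 1.4922 · 35.1^0.6859

17.1298 SRM


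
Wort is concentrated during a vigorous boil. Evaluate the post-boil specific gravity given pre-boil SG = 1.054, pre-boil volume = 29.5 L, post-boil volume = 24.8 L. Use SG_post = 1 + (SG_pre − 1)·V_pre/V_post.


pts_pre = (1.054 − 1)·1000 = 54.0000
pts_post = 54.0000·29.5/24.8 = 64.2339
SG_post = 1 + 64.2339/1000

1.0642


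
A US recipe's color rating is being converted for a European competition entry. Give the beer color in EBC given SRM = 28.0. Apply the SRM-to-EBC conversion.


EBC = SRM · 1.97
EBC = 28.0 · 1.97

55.1600 EBC


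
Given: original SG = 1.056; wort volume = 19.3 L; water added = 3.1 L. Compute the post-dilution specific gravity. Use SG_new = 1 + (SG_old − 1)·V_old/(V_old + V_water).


pts = (1.056 − 1)·1000·19.3/(19.3 + 3.1) = 48.2500
SG_new = 1 + 48.2500/1000

1.0483


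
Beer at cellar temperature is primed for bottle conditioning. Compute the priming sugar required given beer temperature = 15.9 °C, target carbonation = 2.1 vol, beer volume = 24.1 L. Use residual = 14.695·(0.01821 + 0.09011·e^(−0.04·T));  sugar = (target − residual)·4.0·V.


residual = 14.695·(0.01821 + 0.09011·e^(−0.04·15.9)) = 0.9686
sugar = (2.1 − 0.9686)·4.0·24.1

109.0653 g


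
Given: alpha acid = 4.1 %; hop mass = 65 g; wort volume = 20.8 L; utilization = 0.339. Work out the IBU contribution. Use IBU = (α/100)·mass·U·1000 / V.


IBU = (4.1/100)·65·0.339·1000 / 20.8

43.4344 IBU


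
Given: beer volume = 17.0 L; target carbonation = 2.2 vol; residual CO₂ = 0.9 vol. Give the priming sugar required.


sugar = (target − residual)·4.0·V
sugar = (2.2 − 0.9)·4.0·17.0

88.4000 g


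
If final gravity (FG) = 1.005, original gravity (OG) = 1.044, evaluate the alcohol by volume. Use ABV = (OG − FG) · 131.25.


ABV = (1.044 − 1.005) · 131.25

5.1188 % ABV


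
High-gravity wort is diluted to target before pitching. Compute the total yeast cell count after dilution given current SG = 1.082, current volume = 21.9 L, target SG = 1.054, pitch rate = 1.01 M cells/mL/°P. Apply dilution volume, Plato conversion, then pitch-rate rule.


V_w = V·((SG_c−1)/(SG_t−1)−1);  °P = 259 − 259/SG_t;  cells = rate·(V+V_w)·°P
V_w = 21.9·((1.082−1)/(1.054−1)−1) = 11.3556
V_final = 21.9 + 11.3556 = 33.2556
°P = 259 − 259/1.054 = 13.2694
cells = 1.01·33.2556·13.2694

445.6958 billion cells


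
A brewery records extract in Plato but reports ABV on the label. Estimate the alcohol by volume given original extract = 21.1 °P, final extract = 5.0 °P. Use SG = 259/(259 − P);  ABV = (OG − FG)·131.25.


OG = 259/(259 − 21.1) = 1.0887
FG = 259/(259 − 5.0) = 1.0197
ABV = (1.0887 − 1.0197)·131.25

9.0573 % ABV


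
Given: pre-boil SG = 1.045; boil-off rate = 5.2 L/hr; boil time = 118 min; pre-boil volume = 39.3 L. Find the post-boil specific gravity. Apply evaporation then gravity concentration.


V_post = V_pre − rate·(t/60);  SG_post = 1 + (SG_pre−1)·V_pre/V_post
V_post = 39.3 − 5.2·(118/60) = 29.0733
SG_post = 1 + (1.045 − 1)·39.3/29.0733

1.0608


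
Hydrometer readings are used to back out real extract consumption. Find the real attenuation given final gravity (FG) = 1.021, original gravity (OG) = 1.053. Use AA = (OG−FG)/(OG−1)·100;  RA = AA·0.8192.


AA = (1.053 − 1.021)/(1.053 − 1)·100 = 60.3774
RA = 60.3774·0.8192

49.4611 %


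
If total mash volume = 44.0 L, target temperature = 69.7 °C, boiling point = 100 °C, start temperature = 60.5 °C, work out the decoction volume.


V_dec = V_total·(T_target − T_start)/(T_boil − T_start)
V_dec = 44.0·(69.7 − 60.5)/(100 − 60.5)

10.2481 L


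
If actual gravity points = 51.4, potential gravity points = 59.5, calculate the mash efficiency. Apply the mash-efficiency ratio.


efficiency = actual / potential × 100
efficiency = 51.4 / 59.5 × 100

86.3866 %


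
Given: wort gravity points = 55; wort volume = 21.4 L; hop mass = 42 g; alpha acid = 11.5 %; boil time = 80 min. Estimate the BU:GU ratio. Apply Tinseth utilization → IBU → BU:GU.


U = 1.65·0.000125^(GP/1000)·(1−e^(−0.04t))/4.15;  IBU = (α/100)·m·U·1000/V;  BU:GU = IBU/GP
U = 1.65·0.000125^(55/1000)·(1−e^(−0.04·80))/4.15 = 0.2326
IBU = (11.5/100)·42·0.2326·1000/21.4 = 52.5080
BU:GU = 52.5080/55

0.9547


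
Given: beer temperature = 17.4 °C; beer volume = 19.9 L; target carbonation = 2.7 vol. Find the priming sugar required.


residual = 14.695·(0.01821 + 0.09011·e^(−0.04·T));  sugar = (target − residual)·4.0·V
residual = 14.695·(0.01821 + 0.09011·e^(−0.04·17.4)) = 0.9278
sugar = (2.7 − 0.9278)·4.0·19.9

141.0677 g


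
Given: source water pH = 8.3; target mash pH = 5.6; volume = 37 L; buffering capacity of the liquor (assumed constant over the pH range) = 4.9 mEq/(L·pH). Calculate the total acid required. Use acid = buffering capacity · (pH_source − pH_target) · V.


acid = 4.9 · (8.3 − 5.6) · 37

489.5100 mEq


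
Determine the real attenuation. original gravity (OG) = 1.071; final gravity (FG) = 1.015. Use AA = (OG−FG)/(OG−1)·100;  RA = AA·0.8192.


AA = (1.071 − 1.015)/(1.071 − 1)·100 = 78.8732
RA = 78.8732·0.8192

64.6130 %


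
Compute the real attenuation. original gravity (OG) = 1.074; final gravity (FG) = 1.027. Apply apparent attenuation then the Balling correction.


AA = (OG−FG)/(OG−1)·100;  RA = AA·0.8192
AA = (1.074 − 1.027)/(1.074 − 1)·100 = 63.5135
RA = 63.5135·0.8192

52.0303 %


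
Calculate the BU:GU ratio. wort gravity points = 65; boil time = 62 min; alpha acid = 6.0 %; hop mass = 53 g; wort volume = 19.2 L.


U = 1.65·0.000125^(GP/1000)·(1−e^(−0.04t))/4.15;  IBU = (α/100)·m·U·1000/V;  BU:GU = IBU/GP
U = 1.65·0.000125^(65/1000)·(1−e^(−0.04·62))/4.15 = 0.2031
IBU = (6.0/100)·53·0.2031·1000/19.2 = 33.6417
BU:GU = 33.6417/65

0.5176


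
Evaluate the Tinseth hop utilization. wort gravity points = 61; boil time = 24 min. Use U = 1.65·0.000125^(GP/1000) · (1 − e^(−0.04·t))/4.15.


bigness = 1.65·0.000125^(61/1000) = 0.9537
boil_factor = (1 − e^(−0.04·24))/4.15 = 0.1487
U = 0.9537 · 0.1487

0.1418


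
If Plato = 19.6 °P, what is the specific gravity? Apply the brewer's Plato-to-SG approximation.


SG = 259/(259 − P)
SG = 259/(259 − 19.6)

1.0819


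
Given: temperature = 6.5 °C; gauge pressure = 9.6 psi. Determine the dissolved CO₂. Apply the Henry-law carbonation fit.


vols = (P + 14.695)·(0.01821 + 0.09011·e^(−0.04·T))
vols = (9.6 + 14.695)·(0.01821 + 0.09011·e^(−0.04·6.5))

2.1304 volumes


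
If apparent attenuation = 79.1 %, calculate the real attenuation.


RA = AA · 0.8192
RA = 79.1 · 0.8192

64.7987 %


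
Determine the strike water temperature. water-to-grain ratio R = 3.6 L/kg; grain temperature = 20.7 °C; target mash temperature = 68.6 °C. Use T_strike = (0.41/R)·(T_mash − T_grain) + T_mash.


T_strike = (0.41/3.6)·(68.6 − 20.7) + 68.6

74.0553 °C


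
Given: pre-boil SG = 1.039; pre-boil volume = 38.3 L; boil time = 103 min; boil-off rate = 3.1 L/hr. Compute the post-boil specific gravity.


V_post = V_pre − rate·(t/60);  SG_post = 1 + (SG_pre−1)·V_pre/V_post
V_post = 38.3 − 3.1·(103/60) = 32.9783
SG_post = 1 + (1.039 − 1)·38.3/32.9783

1.0453


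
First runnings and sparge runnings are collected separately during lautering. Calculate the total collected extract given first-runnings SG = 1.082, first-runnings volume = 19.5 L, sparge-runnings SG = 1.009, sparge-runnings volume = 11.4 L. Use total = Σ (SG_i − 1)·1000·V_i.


first = (1.082 − 1)·1000·19.5 = 1599.0000
sparge = (1.009 − 1)·1000·11.4 = 102.6000
total = 1599.0000 + 102.6000

1701.6000 gravity·L


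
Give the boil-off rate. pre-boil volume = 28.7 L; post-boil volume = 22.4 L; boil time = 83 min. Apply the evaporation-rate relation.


rate = (V_pre − V_post) / (t_min/60)
rate = (28.7 − 22.4) / (83/60)

4.5542 L/hr


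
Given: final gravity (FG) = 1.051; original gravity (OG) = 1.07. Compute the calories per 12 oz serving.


ABW = (OG−FG)·131.25·0.79/FG;  °P = 259 − 259/SG (for OG→OE and FG→AE);  RE = 0.1808·OE + 0.8192·AE;  Cal = (6.9·ABW + 4·(RE−0.1))·FG·3.55
ABW = (1.07 − 1.051)·131.25·0.79/1.051 = 1.8745
OE = 259 − 259/1.07 = 16.9439 °P
AE = 259 − 259/1.051 = 12.5680 °P
RE = 0.1808·16.9439 + 0.8192·12.5680 = 13.3592 °P
Cal = (6.9·1.8745 + 4·(13.3592−0.1))·1.051·3.55

246.1395 kcal


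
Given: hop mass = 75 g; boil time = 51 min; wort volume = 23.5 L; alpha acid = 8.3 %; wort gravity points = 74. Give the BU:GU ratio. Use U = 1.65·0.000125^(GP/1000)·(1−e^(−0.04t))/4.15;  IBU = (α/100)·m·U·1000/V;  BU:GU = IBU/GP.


U = 1.65·0.000125^(74/1000)·(1−e^(−0.04·51))/4.15 = 0.1779
IBU = (8.3/100)·75·0.1779·1000/23.5 = 47.1176
BU:GU = 47.1176/74

0.6367


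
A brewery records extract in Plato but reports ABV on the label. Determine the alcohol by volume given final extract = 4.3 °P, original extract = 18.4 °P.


SG = 259/(259 − P);  ABV = (OG − FG)·131.25
OG = 259/(259 − 18.4) = 1.0765
FG = 259/(259 − 4.3) = 1.0169
ABV = (1.0765 − 1.0169)·131.25

7.8216 % ABV


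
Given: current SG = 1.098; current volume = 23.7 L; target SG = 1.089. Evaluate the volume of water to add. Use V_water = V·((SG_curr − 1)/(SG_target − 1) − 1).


V_water = 23.7·((1.098 − 1)/(1.089 − 1) − 1)

2.3966 L


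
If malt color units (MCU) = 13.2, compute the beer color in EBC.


SRM = 1.4922·MCU^0.6859;  EBC = SRM·1.97
SRM = 1.4922·13.2^0.6859 = 8.7585
EBC = 8.7585·1.97

17.2542 EBC


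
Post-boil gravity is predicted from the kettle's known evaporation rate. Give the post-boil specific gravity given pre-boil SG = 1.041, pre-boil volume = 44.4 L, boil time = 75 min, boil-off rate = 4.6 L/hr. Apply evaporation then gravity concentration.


V_post = V_pre − rate·(t/60);  SG_post = 1 + (SG_pre−1)·V_pre/V_post
V_post = 44.4 − 4.6·(75/60) = 38.6500
SG_post = 1 + (1.041 − 1)·44.4/38.6500

1.0471


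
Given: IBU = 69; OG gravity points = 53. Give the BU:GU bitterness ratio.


BU:GU = IBU / OG_points
BU:GU = 69 / 53

1.3019


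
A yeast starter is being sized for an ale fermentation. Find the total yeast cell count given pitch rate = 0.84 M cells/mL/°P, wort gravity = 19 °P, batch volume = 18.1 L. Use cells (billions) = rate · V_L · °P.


cells = 0.84 · 18.1 · 19

288.8760 billion cells


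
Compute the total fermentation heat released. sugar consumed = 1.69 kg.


Q = m_sugar · 590 kJ/kg
Q = 1.69 · 590

997.1000 kJ


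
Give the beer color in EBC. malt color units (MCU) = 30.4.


SRM = 1.4922·MCU^0.6859;  EBC = SRM·1.97
SRM = 1.4922·30.4^0.6859 = 15.5214
EBC = 15.5214·1.97

30.5771 EBC


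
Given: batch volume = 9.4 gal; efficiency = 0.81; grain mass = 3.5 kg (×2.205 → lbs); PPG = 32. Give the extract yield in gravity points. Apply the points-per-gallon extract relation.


points = lbs × PPG × eff / vol
lbs = 3.5 × 2.205 = 7.7175
points = 7.7175 × 32 × 0.81 / 9.4

21.2806 points


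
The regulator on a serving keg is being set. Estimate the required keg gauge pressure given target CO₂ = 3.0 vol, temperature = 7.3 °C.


psi = vols/(0.01821 + 0.09011·e^(−0.04·T)) − 14.695
psi = 3.0/(0.01821 + 0.09011·e^(−0.04·7.3)) − 14.695

20.3922 psi


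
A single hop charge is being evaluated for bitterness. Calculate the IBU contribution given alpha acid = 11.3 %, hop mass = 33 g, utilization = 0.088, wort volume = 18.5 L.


IBU = (α/100)·mass·U·1000 / V
IBU = (11.3/100)·33·0.088·1000 / 18.5

17.7379 IBU


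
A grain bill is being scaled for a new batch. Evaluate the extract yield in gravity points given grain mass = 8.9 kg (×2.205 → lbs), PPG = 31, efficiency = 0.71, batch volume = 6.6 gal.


points = lbs × PPG × eff / vol
lbs = 8.9 × 2.205 = 19.6245
points = 19.6245 × 31 × 0.71 / 6.6

65.4447 points


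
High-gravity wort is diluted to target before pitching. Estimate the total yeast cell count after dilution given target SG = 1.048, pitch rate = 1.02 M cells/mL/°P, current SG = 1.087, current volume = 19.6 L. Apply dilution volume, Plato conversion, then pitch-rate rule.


V_w = V·((SG_c−1)/(SG_t−1)−1);  °P = 259 − 259/SG_t;  cells = rate·(V+V_w)·°P
V_w = 19.6·((1.087−1)/(1.048−1)−1) = 15.9250
V_final = 19.6 + 15.9250 = 35.5250
°P = 259 − 259/1.048 = 11.8626
cells = 1.02·35.5250·11.8626

429.8471 billion cells


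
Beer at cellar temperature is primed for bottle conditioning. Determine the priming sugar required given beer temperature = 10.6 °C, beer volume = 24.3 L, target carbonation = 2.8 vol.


residual = 14.695·(0.01821 + 0.09011·e^(−0.04·T));  sugar = (target − residual)·4.0·V
residual = 14.695·(0.01821 + 0.09011·e^(−0.04·10.6)) = 1.1342
sugar = (2.8 − 1.1342)·4.0·24.3

161.9194 g


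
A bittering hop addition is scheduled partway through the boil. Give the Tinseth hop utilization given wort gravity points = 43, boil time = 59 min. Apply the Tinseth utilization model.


U = 1.65·0.000125^(GP/1000) · (1 − e^(−0.04·t))/4.15
bigness = 1.65·0.000125^(43/1000) = 1.1211
boil_factor = (1 − e^(−0.04·59))/4.15 = 0.2182
U = 1.1211 · 0.2182

0.2446


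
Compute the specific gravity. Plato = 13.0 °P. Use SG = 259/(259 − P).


SG = 259/(259 − 13.0)

1.0528


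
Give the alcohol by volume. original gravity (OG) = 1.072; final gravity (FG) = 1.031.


ABV = (OG − FG) · 131.25
ABV = (1.072 − 1.031) · 131.25

5.3813 % ABV


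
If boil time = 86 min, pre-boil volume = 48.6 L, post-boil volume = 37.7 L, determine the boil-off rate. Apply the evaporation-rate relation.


rate = (V_pre − V_post) / (t_min/60)
rate = (48.6 − 37.7) / (86/60)

7.6047 L/hr


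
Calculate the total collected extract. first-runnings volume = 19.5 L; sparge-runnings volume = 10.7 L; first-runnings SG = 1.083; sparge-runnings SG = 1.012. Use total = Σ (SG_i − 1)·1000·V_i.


first = (1.083 − 1)·1000·19.5 = 1618.5000
sparge = (1.012 − 1)·1000·10.7 = 128.4000
total = 1618.5000 + 128.4000

1746.9000 gravity·L


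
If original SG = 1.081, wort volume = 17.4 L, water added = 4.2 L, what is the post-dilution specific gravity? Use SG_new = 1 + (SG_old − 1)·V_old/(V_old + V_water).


pts = (1.081 − 1)·1000·17.4/(17.4 + 4.2) = 65.2500
SG_new = 1 + 65.2500/1000

1.0653


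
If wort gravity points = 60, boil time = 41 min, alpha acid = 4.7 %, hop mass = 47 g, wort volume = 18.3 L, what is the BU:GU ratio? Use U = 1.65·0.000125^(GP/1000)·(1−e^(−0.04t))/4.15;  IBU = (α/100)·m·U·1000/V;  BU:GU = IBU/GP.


U = 1.65·0.000125^(60/1000)·(1−e^(−0.04·41))/4.15 = 0.1869
IBU = (4.7/100)·47·0.1869·1000/18.3 = 22.5601
BU:GU = 22.5601/60

0.3760


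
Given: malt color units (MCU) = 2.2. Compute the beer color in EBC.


SRM = 1.4922·MCU^0.6859;  EBC = SRM·1.97
SRM = 1.4922·2.2^0.6859 = 2.5627
EBC = 2.5627·1.97

5.0485 EBC


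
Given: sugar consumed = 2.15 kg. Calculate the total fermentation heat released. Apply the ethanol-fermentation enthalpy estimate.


Q = m_sugar · 590 kJ/kg
Q = 2.15 · 590

1268.5000 kJ


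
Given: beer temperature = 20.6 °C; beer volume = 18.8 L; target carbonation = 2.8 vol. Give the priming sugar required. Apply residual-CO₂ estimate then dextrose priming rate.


residual = 14.695·(0.01821 + 0.09011·e^(−0.04·T));  sugar = (target − residual)·4.0·V
residual = 14.695·(0.01821 + 0.09011·e^(−0.04·20.6)) = 0.8485
sugar = (2.8 − 0.8485)·4.0·18.8

146.7549 g


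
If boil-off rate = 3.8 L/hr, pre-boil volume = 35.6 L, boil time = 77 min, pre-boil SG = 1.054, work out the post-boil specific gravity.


V_post = V_pre − rate·(t/60);  SG_post = 1 + (SG_pre−1)·V_pre/V_post
V_post = 35.6 − 3.8·(77/60) = 30.7233
SG_post = 1 + (1.054 − 1)·35.6/30.7233

1.0626


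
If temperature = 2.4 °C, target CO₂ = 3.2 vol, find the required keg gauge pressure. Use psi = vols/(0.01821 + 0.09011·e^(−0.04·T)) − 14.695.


psi = 3.2/(0.01821 + 0.09011·e^(−0.04·2.4)) − 14.695

17.2821 psi


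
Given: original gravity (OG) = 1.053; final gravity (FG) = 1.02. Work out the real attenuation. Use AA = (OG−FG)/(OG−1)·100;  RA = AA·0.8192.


AA = (1.053 − 1.02)/(1.053 − 1)·100 = 62.2642
RA = 62.2642·0.8192

51.0068 %


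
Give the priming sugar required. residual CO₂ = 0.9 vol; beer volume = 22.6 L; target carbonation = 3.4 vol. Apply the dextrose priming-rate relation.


sugar = (target − residual)·4.0·V
sugar = (3.4 − 0.9)·4.0·22.6

226.0000 g


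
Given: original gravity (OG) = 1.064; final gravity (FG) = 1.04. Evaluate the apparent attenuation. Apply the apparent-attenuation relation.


AA = (OG − FG)/(OG − 1) · 100
AA = (1.064 − 1.04)/(1.064 − 1) · 100

37.5000 %


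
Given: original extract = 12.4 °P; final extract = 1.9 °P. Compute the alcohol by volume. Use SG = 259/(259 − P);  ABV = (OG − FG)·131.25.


OG = 259/(259 − 12.4) = 1.0503
FG = 259/(259 − 1.9) = 1.0074
ABV = (1.0503 − 1.0074)·131.25

5.6298 % ABV


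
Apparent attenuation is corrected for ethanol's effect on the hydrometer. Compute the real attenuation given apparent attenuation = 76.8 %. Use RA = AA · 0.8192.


RA = 76.8 · 0.8192

62.9146 %


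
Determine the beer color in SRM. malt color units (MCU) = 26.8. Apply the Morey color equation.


SRM = 1.4922 · MCU^0.6859
SRM = 1.4922 · 26.8^0.6859

14.2359 SRM


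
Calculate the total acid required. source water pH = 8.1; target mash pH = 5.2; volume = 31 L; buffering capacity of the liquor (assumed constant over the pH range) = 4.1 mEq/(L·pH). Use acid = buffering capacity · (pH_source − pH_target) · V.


acid = 4.1 · (8.1 − 5.2) · 31

368.5900 mEq


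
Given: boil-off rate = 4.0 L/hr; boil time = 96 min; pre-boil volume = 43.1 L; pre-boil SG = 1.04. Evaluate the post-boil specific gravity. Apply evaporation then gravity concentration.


V_post = V_pre − rate·(t/60);  SG_post = 1 + (SG_pre−1)·V_pre/V_post
V_post = 43.1 − 4.0·(96/60) = 36.7000
SG_post = 1 + (1.04 − 1)·43.1/36.7000

1.0470


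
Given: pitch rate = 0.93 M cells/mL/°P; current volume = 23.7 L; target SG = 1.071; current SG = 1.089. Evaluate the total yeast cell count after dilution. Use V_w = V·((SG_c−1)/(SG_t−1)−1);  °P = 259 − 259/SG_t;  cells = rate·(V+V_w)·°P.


V_w = 23.7·((1.089−1)/(1.071−1)−1) = 6.0085
V_final = 23.7 + 6.0085 = 29.7085
°P = 259 − 259/1.071 = 17.1699
cells = 0.93·29.7085·17.1699

474.3857 billion cells


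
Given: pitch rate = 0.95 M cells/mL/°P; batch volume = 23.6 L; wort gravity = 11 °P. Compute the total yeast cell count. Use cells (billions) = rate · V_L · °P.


cells = 0.95 · 23.6 · 11

246.6200 billion cells


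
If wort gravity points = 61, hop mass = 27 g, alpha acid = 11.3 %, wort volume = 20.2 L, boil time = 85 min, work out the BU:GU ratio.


U = 1.65·0.000125^(GP/1000)·(1−e^(−0.04t))/4.15;  IBU = (α/100)·m·U·1000/V;  BU:GU = IBU/GP
U = 1.65·0.000125^(61/1000)·(1−e^(−0.04·85))/4.15 = 0.2221
IBU = (11.3/100)·27·0.2221·1000/20.2 = 33.5503
BU:GU = 33.5503/61

0.5500


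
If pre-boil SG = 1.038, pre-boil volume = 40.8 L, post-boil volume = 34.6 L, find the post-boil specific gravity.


SG_post = 1 + (SG_pre − 1)·V_pre/V_post
pts_pre = (1.038 − 1)·1000 = 38.0000
pts_post = 38.0000·40.8/34.6 = 44.8092
SG_post = 1 + 44.8092/1000

1.0448


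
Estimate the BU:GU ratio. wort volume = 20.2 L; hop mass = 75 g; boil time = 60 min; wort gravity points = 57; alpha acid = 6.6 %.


U = 1.65·0.000125^(GP/1000)·(1−e^(−0.04t))/4.15;  IBU = (α/100)·m·U·1000/V;  BU:GU = IBU/GP
U = 1.65·0.000125^(57/1000)·(1−e^(−0.04·60))/4.15 = 0.2166
IBU = (6.6/100)·75·0.2166·1000/20.2 = 53.0777
BU:GU = 53.0777/57

0.9312


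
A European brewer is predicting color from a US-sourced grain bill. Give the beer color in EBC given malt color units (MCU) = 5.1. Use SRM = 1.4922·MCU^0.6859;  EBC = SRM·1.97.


SRM = 1.4922·5.1^0.6859 = 4.5619
EBC = 4.5619·1.97

8.9870 EBC


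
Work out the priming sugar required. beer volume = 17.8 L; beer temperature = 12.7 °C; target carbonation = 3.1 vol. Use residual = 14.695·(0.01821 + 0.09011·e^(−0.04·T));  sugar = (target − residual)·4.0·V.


residual = 14.695·(0.01821 + 0.09011·e^(−0.04·12.7)) = 1.0643
sugar = (3.1 − 1.0643)·4.0·17.8

144.9387 g


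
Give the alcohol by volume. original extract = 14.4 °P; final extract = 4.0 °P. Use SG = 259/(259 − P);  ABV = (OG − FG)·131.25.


OG = 259/(259 − 14.4) = 1.0589
FG = 259/(259 − 4.0) = 1.0157
ABV = (1.0589 − 1.0157)·131.25

5.6681 % ABV


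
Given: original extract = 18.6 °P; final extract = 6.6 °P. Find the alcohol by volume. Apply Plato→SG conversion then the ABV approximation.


SG = 259/(259 − P);  ABV = (OG − FG)·131.25
OG = 259/(259 − 18.6) = 1.0774
FG = 259/(259 − 6.6) = 1.0261
ABV = (1.0774 − 1.0261)·131.25

6.7229 % ABV


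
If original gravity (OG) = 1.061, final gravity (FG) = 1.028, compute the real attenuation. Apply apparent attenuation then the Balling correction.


AA = (OG−FG)/(OG−1)·100;  RA = AA·0.8192
AA = (1.061 − 1.028)/(1.061 − 1)·100 = 54.0984
RA = 54.0984·0.8192

44.3174 %


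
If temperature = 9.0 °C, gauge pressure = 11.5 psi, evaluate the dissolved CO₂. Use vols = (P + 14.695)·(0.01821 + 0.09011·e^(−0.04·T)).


vols = (11.5 + 14.695)·(0.01821 + 0.09011·e^(−0.04·9.0))

2.1238 volumes


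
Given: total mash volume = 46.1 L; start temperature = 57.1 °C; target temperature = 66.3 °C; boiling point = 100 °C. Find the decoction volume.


V_dec = V_total·(T_target − T_start)/(T_boil − T_start)
V_dec = 46.1·(66.3 − 57.1)/(100 − 57.1)

9.8862 L


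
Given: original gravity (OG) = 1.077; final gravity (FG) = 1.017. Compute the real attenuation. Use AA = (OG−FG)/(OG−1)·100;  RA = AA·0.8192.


AA = (1.077 − 1.017)/(1.077 − 1)·100 = 77.9221
RA = 77.9221·0.8192

63.8338 %


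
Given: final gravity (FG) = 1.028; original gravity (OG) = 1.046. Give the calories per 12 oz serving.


ABW = (OG−FG)·131.25·0.79/FG;  °P = 259 − 259/SG (for OG→OE and FG→AE);  RE = 0.1808·OE + 0.8192·AE;  Cal = (6.9·ABW + 4·(RE−0.1))·FG·3.55
ABW = (1.046 − 1.028)·131.25·0.79/1.028 = 1.8155
OE = 259 − 259/1.046 = 11.3901 °P
AE = 259 − 259/1.028 = 7.0545 °P
RE = 0.1808·11.3901 + 0.8192·7.0545 = 7.8383 °P
Cal = (6.9·1.8155 + 4·(7.8383−0.1))·1.028·3.55

158.6782 kcal


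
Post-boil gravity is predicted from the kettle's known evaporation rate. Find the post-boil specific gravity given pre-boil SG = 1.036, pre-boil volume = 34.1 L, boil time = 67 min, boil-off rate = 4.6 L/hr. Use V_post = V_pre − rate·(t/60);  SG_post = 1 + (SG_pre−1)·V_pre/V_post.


V_post = 34.1 − 4.6·(67/60) = 28.9633
SG_post = 1 + (1.036 − 1)·34.1/28.9633

1.0424


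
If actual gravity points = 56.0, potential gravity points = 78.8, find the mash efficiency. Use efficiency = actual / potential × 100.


efficiency = 56.0 / 78.8 × 100

71.0660 %


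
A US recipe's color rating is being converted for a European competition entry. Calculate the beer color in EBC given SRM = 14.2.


EBC = SRM · 1.97
EBC = 14.2 · 1.97

27.9740 EBC


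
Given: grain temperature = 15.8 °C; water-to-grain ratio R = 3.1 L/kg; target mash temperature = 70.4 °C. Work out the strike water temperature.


T_strike = (0.41/R)·(T_mash − T_grain) + T_mash
T_strike = (0.41/3.1)·(70.4 − 15.8) + 70.4

77.6213 °C


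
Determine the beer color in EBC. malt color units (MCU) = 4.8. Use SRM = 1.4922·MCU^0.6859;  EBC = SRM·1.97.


SRM = 1.4922·4.8^0.6859 = 4.3761
EBC = 4.3761·1.97

8.6210 EBC


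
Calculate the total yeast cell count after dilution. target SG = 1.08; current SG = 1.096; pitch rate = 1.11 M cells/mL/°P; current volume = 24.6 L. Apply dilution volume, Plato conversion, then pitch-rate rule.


V_w = V·((SG_c−1)/(SG_t−1)−1);  °P = 259 − 259/SG_t;  cells = rate·(V+V_w)·°P
V_w = 24.6·((1.096−1)/(1.08−1)−1) = 4.9200
V_final = 24.6 + 4.9200 = 29.5200
°P = 259 − 259/1.08 = 19.1852
cells = 1.11·29.5200·19.1852

628.6448 billion cells


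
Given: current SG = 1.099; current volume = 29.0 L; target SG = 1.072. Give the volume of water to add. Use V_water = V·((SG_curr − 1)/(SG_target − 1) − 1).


V_water = 29.0·((1.099 − 1)/(1.072 − 1) − 1)

10.8750 L


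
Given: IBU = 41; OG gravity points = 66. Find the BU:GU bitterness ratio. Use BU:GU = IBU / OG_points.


BU:GU = 41 / 66

0.6212


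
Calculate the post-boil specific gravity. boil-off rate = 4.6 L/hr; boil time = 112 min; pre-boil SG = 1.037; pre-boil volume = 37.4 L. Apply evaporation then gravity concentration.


V_post = V_pre − rate·(t/60);  SG_post = 1 + (SG_pre−1)·V_pre/V_post
V_post = 37.4 − 4.6·(112/60) = 28.8133
SG_post = 1 + (1.037 − 1)·37.4/28.8133

1.0480


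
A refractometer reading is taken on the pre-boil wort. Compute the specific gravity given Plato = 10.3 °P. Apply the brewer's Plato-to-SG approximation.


SG = 259/(259 − P)
SG = 259/(259 − 10.3)

1.0414


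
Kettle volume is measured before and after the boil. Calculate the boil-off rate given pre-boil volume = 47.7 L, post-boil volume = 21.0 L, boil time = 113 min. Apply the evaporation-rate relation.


rate = (V_pre − V_post) / (t_min/60)
rate = (47.7 − 21.0) / (113/60)

14.1770 L/hr


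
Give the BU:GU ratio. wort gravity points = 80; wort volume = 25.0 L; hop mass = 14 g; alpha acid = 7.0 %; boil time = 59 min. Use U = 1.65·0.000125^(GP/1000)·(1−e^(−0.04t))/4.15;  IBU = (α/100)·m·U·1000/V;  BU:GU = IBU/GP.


U = 1.65·0.000125^(80/1000)·(1−e^(−0.04·59))/4.15 = 0.1754
IBU = (7.0/100)·14·0.1754·1000/25.0 = 6.8770
BU:GU = 6.8770/80

0.0860


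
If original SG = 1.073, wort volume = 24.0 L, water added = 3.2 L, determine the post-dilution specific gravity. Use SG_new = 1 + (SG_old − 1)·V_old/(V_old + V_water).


pts = (1.073 − 1)·1000·24.0/(24.0 + 3.2) = 64.4118
SG_new = 1 + 64.4118/1000

1.0644


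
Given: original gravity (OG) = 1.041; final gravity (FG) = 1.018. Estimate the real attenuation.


AA = (OG−FG)/(OG−1)·100;  RA = AA·0.8192
AA = (1.041 − 1.018)/(1.041 − 1)·100 = 56.0976
RA = 56.0976·0.8192

45.9551 %


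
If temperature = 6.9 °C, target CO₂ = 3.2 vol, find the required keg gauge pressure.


psi = vols/(0.01821 + 0.09011·e^(−0.04·T)) − 14.695
psi = 3.2/(0.01821 + 0.09011·e^(−0.04·6.9)) − 14.695

22.2622 psi


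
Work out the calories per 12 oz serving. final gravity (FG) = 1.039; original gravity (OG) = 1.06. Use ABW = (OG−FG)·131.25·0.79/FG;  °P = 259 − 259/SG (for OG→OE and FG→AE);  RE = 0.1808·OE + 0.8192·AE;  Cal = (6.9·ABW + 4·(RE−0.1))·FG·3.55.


ABW = (1.06 − 1.039)·131.25·0.79/1.039 = 2.0957
OE = 259 − 259/1.06 = 14.6604 °P
AE = 259 − 259/1.039 = 9.7218 °P
RE = 0.1808·14.6604 + 0.8192·9.7218 = 10.6147 °P
Cal = (6.9·2.0957 + 4·(10.6147−0.1))·1.039·3.55

208.4686 kcal


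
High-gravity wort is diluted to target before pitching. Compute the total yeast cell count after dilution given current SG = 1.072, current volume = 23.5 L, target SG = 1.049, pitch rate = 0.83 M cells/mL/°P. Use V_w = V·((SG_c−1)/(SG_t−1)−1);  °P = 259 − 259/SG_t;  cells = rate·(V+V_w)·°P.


V_w = 23.5·((1.072−1)/(1.049−1)−1) = 11.0306
V_final = 23.5 + 11.0306 = 34.5306
°P = 259 − 259/1.049 = 12.0982
cells = 0.83·34.5306·12.0982

346.7390 billion cells


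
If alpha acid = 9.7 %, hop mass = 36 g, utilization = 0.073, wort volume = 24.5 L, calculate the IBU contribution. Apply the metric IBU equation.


IBU = (α/100)·mass·U·1000 / V
IBU = (9.7/100)·36·0.073·1000 / 24.5

10.4047 IBU


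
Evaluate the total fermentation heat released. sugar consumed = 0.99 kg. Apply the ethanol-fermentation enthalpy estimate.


Q = m_sugar · 590 kJ/kg
Q = 0.99 · 590

584.1000 kJ


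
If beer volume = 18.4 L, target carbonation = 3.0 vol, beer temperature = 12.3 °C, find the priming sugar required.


residual = 14.695·(0.01821 + 0.09011·e^(−0.04·T));  sugar = (target − residual)·4.0·V
residual = 14.695·(0.01821 + 0.09011·e^(−0.04·12.3)) = 1.0772
sugar = (3.0 − 1.0772)·4.0·18.4

141.5185 g


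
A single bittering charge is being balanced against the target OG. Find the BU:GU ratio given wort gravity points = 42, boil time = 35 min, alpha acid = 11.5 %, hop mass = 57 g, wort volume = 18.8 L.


U = 1.65·0.000125^(GP/1000)·(1−e^(−0.04t))/4.15;  IBU = (α/100)·m·U·1000/V;  BU:GU = IBU/GP
U = 1.65·0.000125^(42/1000)·(1−e^(−0.04·35))/4.15 = 0.2054
IBU = (11.5/100)·57·0.2054·1000/18.8 = 71.6058
BU:GU = 71.6058/42

1.7049


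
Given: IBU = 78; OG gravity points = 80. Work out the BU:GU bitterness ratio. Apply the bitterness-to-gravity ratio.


BU:GU = IBU / OG_points
BU:GU = 78 / 80

0.9750


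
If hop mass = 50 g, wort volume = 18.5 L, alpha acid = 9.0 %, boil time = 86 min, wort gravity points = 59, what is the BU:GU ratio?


U = 1.65·0.000125^(GP/1000)·(1−e^(−0.04t))/4.15;  IBU = (α/100)·m·U·1000/V;  BU:GU = IBU/GP
U = 1.65·0.000125^(59/1000)·(1−e^(−0.04·86))/4.15 = 0.2265
IBU = (9.0/100)·50·0.2265·1000/18.5 = 55.0859
BU:GU = 55.0859/59

0.9337


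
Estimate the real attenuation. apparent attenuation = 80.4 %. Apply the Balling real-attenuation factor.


RA = AA · 0.8192
RA = 80.4 · 0.8192

65.8637 %


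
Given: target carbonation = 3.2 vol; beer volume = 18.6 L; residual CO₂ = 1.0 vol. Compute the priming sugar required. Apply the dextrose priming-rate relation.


sugar = (target − residual)·4.0·V
sugar = (3.2 − 1.0)·4.0·18.6

163.6800 g
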